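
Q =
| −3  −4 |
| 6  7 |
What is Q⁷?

[[−4371, −4372], [6558, 6559]]

tr Q = 4 and det Q = 3, so the characteristic polynomial is λ² − (4)λ + (3) with roots 1 and 3.
Eigenvectors give P = [[−1, −2], [1, 3]] with P⁻¹ = [[−3, −2], [1, 1]], and Q = P·diag(1, 3)·P⁻¹.
Then Q⁷ = P·diag(1, 2187)·P⁻¹ = [[−1, −4374], [1, 6561]] · [[−3, −2], [1, 1]] = [[−4371, −4372], [6558, 6559]].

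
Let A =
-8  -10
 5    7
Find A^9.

[[-39878, -40390], [20195, 20707]]

tr A = -1 and det A = -6, so the characteristic polynomial is λ² − (-1)λ + (-6) with roots -3 and 2.
Eigenvectors give P = [[2, -1], [-1, 1]] with P⁻¹ = [[1, 1], [1, 2]], and A = P·diag(-3, 2)·P⁻¹.
Then A^9 = P·diag(-19683, 512)·P⁻¹ = [[-39366, -512], [19683, 512]] · [[1, 1], [1, 2]] = [[-39878, -40390], [20195, 20707]].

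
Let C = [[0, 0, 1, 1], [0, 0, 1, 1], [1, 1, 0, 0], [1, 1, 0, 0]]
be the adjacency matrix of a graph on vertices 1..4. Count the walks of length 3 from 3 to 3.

0

The number of length-3 walks from vertex 3 to vertex 3 is entry (3,3) of C³, where C is the adjacency matrix.
C² = [[2, 2, 0, 0], [2, 2, 0, 0], [0, 0, 2, 2], [0, 0, 2, 2]]
C³ = [[0, 0, 4, 4], [0, 0, 4, 4], [4, 4, 0, 0], [4, 4, 0, 0]]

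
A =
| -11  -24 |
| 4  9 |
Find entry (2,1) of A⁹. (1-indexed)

tr A = -2 and det A = -3, so the characteristic polynomial is λ² − (-2)λ + (-3) with roots 1 and -3.
Eigenvectors give P = [[2, -3], [-1, 1]] with P⁻¹ = [[-1, -3], [-1, -2]], and A = P·diag(1, -3)·P⁻¹.
Then A⁹ = P·diag(1, -19683)·P⁻¹ = [[2, 59049], [-1, -19683]] · [[-1, -3], [-1, -2]] = [[-59051, -118104], [19684, 39369]].

19684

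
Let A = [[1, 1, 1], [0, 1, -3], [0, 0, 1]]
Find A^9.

[[1, 9, -99], [0, 1, -27], [0, 0, 1]]

A = I + N where N = [[0, 1, 1], [0, 0, -3], [0, 0, 0]] is strictly upper-triangular, so N^3 = 0.
(I + N)^9 = I + 9·N + 36·N^2 = [[1, 9, -99], [0, 1, -27], [0, 0, 1]].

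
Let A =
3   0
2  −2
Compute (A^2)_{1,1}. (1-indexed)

9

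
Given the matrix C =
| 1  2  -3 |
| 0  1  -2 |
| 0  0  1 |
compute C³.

C = I + N where N = [[0, 2, -3], [0, 0, -2], [0, 0, 0]] is strictly upper-triangular, so N³ = 0.
(I + N)³ = I + 3·N + 3·N² = [[1, 6, -21], [0, 1, -6], [0, 0, 1]].

[[1, 6, -21], [0, 1, -6], [0, 0, 1]]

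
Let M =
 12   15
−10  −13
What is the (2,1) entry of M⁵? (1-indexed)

tr M = −1 and det M = −6, so the characteristic polynomial is λ² − (−1)λ + (−6) with roots −3 and 2.
Eigenvectors give P = [[−1, 3], [1, −2]] with P⁻¹ = [[2, 3], [1, 1]], and M = P·diag(−3, 2)·P⁻¹.
Then M⁵ = P·diag(−243, 32)·P⁻¹ = [[243, 96], [−243, −64]] · [[2, 3], [1, 1]] = [[582, 825], [−550, −793]].

−550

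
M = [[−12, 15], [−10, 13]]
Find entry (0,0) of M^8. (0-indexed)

−12354

tr M = 1 and det M = −6, so the characteristic polynomial is λ² − (1)λ + (−6) with roots −2 and 3.
Eigenvectors give P = [[−3, 1], [−2, 1]] with P⁻¹ = [[−1, 1], [−2, 3]], and M = P·diag(−2, 3)·P⁻¹.
Then M^8 = P·diag(256, 6561)·P⁻¹ = [[−768, 6561], [−512, 6561]] · [[−1, 1], [−2, 3]] = [[−12354, 18915], [−12610, 19171]].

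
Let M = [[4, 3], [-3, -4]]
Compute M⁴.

[[49, 0], [0, 49]]

M² = [[7, 0], [0, 7]]
M³ = [[28, 21], [-21, -28]]
M⁴ = [[49, 0], [0, 49]]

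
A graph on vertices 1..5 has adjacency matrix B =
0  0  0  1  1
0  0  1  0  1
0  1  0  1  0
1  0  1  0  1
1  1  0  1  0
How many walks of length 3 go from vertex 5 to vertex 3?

The number of length-3 walks from vertex 5 to vertex 3 is entry (5,3) of B³, where B is the adjacency matrix.
B² = [[2, 1, 1, 1, 1], [1, 2, 0, 2, 0], [1, 0, 2, 0, 2], [1, 2, 0, 3, 1], [1, 0, 2, 1, 3]]
B³ = [[2, 2, 2, 4, 4], [2, 0, 4, 1, 5], [2, 4, 0, 5, 1], [4, 1, 5, 2, 6], [4, 5, 1, 6, 2]]

1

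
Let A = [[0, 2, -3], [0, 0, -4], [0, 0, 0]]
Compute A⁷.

A is strictly triangular, hence nilpotent: A³ = 0, so A⁷ = 0.

[[0, 0, 0], [0, 0, 0], [0, 0, 0]]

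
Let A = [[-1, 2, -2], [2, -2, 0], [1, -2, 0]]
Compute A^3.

[[-5, 6, -6], [18, -20, 12], [15, -18, 10]]

A^2 = [[3, -2, 2], [-6, 8, -4], [-5, 6, -2]]
A^3 = [[-5, 6, -6], [18, -20, 12], [15, -18, 10]]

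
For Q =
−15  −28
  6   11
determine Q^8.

tr Q = −4 and det Q = 3, so the characteristic polynomial is λ² − (−4)λ + (3) with roots −1 and −3.
Eigenvectors give P = [[−2, −7], [1, 3]] with P⁻¹ = [[3, 7], [−1, −2]], and Q = P·diag(−1, −3)·P⁻¹.
Then Q^8 = P·diag(1, 6561)·P⁻¹ = [[−2, −45927], [1, 19683]] · [[3, 7], [−1, −2]] = [[45921, 91840], [−19680, −39359]].

[[45921, 91840], [−19680, −39359]]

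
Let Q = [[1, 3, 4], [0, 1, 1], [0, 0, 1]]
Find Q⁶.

Q = I + N where N = [[0, 3, 4], [0, 0, 1], [0, 0, 0]] is strictly upper-triangular, so N³ = 0.
(I + N)⁶ = I + 6·N + 15·N² = [[1, 18, 69], [0, 1, 6], [0, 0, 1]].

[[1, 18, 69], [0, 1, 6], [0, 0, 1]]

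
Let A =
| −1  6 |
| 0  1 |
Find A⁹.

[[−1, 6], [0, 1]]

A² = I (check: tr A = 0 and det A = −1), so A⁹ = A since 9 is odd.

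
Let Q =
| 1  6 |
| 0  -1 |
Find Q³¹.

[[1, 6], [0, -1]]

Q² = I (check: tr Q = 0 and det Q = -1), so Q³¹ = Q since 31 is odd.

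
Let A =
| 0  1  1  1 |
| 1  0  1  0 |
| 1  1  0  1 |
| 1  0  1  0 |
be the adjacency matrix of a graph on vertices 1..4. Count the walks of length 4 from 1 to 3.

14

The number of length-4 walks from vertex 1 to vertex 3 is entry (1,3) of A⁴, where A is the adjacency matrix.
A² = [[3, 1, 2, 1], [1, 2, 1, 2], [2, 1, 3, 1], [1, 2, 1, 2]]
A³ = [[4, 5, 5, 5], [5, 2, 5, 2], [5, 5, 4, 5], [5, 2, 5, 2]]
A⁴ = [[15, 9, 14, 9], [9, 10, 9, 10], [14, 9, 15, 9], [9, 10, 9, 10]]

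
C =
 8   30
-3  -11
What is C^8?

tr C = -3 and det C = 2, so the characteristic polynomial is λ² − (-3)λ + (2) with roots -1 and -2.
Eigenvectors give P = [[-10, -3], [3, 1]] with P⁻¹ = [[-1, -3], [3, 10]], and C = P·diag(-1, -2)·P⁻¹.
Then C^8 = P·diag(1, 256)·P⁻¹ = [[-10, -768], [3, 256]] · [[-1, -3], [3, 10]] = [[-2294, -7650], [765, 2551]].

[[-2294, -7650], [765, 2551]]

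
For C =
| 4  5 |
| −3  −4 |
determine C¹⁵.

[[4, 5], [−3, −4]]

C² = I (check: tr C = 0 and det C = −1), so C¹⁵ = C since 15 is odd.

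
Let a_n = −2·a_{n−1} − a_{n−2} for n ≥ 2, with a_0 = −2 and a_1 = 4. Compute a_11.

24

With companion matrix Q = [[−2, −1], [1, 0]], [a_n, a_{n−1}]ᵀ = Q·[a_{n−1}, a_{n−2}]ᵀ, so [a_11, a_10]ᵀ = Q¹⁰·[a_1, a_0]ᵀ.
Q¹⁰ = [[11, 10], [−10, −9]], giving [a_11, a_10]ᵀ = [[24], [−22]].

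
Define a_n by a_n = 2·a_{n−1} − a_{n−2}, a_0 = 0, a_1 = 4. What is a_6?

With companion matrix M = [[2, −1], [1, 0]], [a_n, a_{n−1}]ᵀ = M·[a_{n−1}, a_{n−2}]ᵀ, so [a_6, a_5]ᵀ = M⁵·[a_1, a_0]ᵀ.
M⁵ = [[6, −5], [5, −4]], giving [a_6, a_5]ᵀ = [[24], [20]].

24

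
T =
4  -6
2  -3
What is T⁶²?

[[4, -6], [2, -3]]

T² = T (a projection; rank 1, trace 1), so T⁶² = T.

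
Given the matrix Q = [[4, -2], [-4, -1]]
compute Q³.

[[120, -42], [-84, 15]]

Q² = [[24, -6], [-12, 9]]
Q³ = [[120, -42], [-84, 15]]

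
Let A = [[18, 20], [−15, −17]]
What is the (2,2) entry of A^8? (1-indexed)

tr A = 1 and det A = −6, so the characteristic polynomial is λ² − (1)λ + (−6) with roots −2 and 3.
Eigenvectors give P = [[−1, 4], [1, −3]] with P⁻¹ = [[3, 4], [1, 1]], and A = P·diag(−2, 3)·P⁻¹.
Then A^8 = P·diag(256, 6561)·P⁻¹ = [[−256, 26244], [256, −19683]] · [[3, 4], [1, 1]] = [[25476, 25220], [−18915, −18659]].

−18659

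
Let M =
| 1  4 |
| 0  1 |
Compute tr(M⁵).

2

M = I + N where N = [[0, 4], [0, 0]] is strictly upper-triangular, so N² = 0.
(I + N)⁵ = I + 5·N = [[1, 20], [0, 1]].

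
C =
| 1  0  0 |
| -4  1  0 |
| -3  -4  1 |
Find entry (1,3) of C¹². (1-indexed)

0

C = I + N where N = [[0, 0, 0], [-4, 0, 0], [-3, -4, 0]] is strictly lower-triangular, so N³ = 0.
(I + N)¹² = I + 12·N + 66·N² = [[1, 0, 0], [-48, 1, 0], [1020, -48, 1]].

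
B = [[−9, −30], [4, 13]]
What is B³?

[[−129, −390], [52, 157]]

tr B = 4 and det B = 3, so the characteristic polynomial is λ² − (4)λ + (3) with roots 3 and 1.
Eigenvectors give P = [[5, 3], [−2, −1]] with P⁻¹ = [[−1, −3], [2, 5]], and B = P·diag(3, 1)·P⁻¹.
Then B³ = P·diag(27, 1)·P⁻¹ = [[135, 3], [−54, −1]] · [[−1, −3], [2, 5]] = [[−129, −390], [52, 157]].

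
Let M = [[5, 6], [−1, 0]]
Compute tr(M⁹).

20195

tr M = 5 and det M = 6, so the characteristic polynomial is λ² − (5)λ + (6) with roots 2 and 3.
Eigenvectors give P = [[−2, −3], [1, 1]] with P⁻¹ = [[1, 3], [−1, −2]], and M = P·diag(2, 3)·P⁻¹.
Then M⁹ = P·diag(512, 19683)·P⁻¹ = [[−1024, −59049], [512, 19683]] · [[1, 3], [−1, −2]] = [[58025, 115026], [−19171, −37830]].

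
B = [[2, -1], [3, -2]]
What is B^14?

B² = I (check: tr B = 0 and det B = -1), so B^14 = I since 14 is even.

[[1, 0], [0, 1]]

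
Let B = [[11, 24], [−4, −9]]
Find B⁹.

[[59051, 118104], [−19684, −39369]]

tr B = 2 and det B = −3, so the characteristic polynomial is λ² − (2)λ + (−3) with roots −1 and 3.
Eigenvectors give P = [[−2, −3], [1, 1]] with P⁻¹ = [[1, 3], [−1, −2]], and B = P·diag(−1, 3)·P⁻¹.
Then B⁹ = P·diag(−1, 19683)·P⁻¹ = [[2, −59049], [−1, 19683]] · [[1, 3], [−1, −2]] = [[59051, 118104], [−19684, −39369]].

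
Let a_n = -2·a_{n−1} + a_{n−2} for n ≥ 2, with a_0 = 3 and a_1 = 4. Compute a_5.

80

With companion matrix A = [[-2, 1], [1, 0]], [a_n, a_{n−1}]ᵀ = A·[a_{n−1}, a_{n−2}]ᵀ, so [a_5, a_4]ᵀ = A⁴·[a_1, a_0]ᵀ.
A⁴ = [[29, -12], [-12, 5]], giving [a_5, a_4]ᵀ = [[80], [-33]].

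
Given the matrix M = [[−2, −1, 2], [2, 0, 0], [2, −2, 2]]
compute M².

[[6, −2, 0], [−4, −2, 4], [−4, −6, 8]]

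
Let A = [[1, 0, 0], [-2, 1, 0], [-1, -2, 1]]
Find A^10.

[[1, 0, 0], [-20, 1, 0], [170, -20, 1]]

A = I + N where N = [[0, 0, 0], [-2, 0, 0], [-1, -2, 0]] is strictly lower-triangular, so N^3 = 0.
(I + N)^10 = I + 10·N + 45·N^2 = [[1, 0, 0], [-20, 1, 0], [170, -20, 1]].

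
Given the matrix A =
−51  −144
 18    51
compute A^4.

[[81, 0], [0, 81]]

tr A = 0 and det A = −9, so the characteristic polynomial is λ² − (0)λ + (−9) with roots −3 and 3.
Eigenvectors give P = [[−3, −8], [1, 3]] with P⁻¹ = [[−3, −8], [1, 3]], and A = P·diag(−3, 3)·P⁻¹.
Then A^4 = P·diag(81, 81)·P⁻¹ = [[−243, −648], [81, 243]] · [[−3, −8], [1, 3]] = [[81, 0], [0, 81]].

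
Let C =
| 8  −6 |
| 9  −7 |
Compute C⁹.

tr C = 1 and det C = −2, so the characteristic polynomial is λ² − (1)λ + (−2) with roots 2 and −1.
Eigenvectors give P = [[−1, 2], [−1, 3]] with P⁻¹ = [[−3, 2], [−1, 1]], and C = P·diag(2, −1)·P⁻¹.
Then C⁹ = P·diag(512, −1)·P⁻¹ = [[−512, −2], [−512, −3]] · [[−3, 2], [−1, 1]] = [[1538, −1026], [1539, −1027]].

[[1538, −1026], [1539, −1027]]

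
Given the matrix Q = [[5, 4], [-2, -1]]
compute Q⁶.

tr Q = 4 and det Q = 3, so the characteristic polynomial is λ² − (4)λ + (3) with roots 1 and 3.
Eigenvectors give P = [[-1, -2], [1, 1]] with P⁻¹ = [[1, 2], [-1, -1]], and Q = P·diag(1, 3)·P⁻¹.
Then Q⁶ = P·diag(1, 729)·P⁻¹ = [[-1, -1458], [1, 729]] · [[1, 2], [-1, -1]] = [[1457, 1456], [-728, -727]].

[[1457, 1456], [-728, -727]]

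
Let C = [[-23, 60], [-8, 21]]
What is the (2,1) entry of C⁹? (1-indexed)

tr C = -2 and det C = -3, so the characteristic polynomial is λ² − (-2)λ + (-3) with roots -3 and 1.
Eigenvectors give P = [[-3, 5], [-1, 2]] with P⁻¹ = [[-2, 5], [-1, 3]], and C = P·diag(-3, 1)·P⁻¹.
Then C⁹ = P·diag(-19683, 1)·P⁻¹ = [[59049, 5], [19683, 2]] · [[-2, 5], [-1, 3]] = [[-118103, 295260], [-39368, 98421]].

-39368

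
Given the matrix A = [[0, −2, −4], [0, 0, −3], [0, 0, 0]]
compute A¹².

A is strictly triangular, hence nilpotent: A³ = 0, so A¹² = 0.

[[0, 0, 0], [0, 0, 0], [0, 0, 0]]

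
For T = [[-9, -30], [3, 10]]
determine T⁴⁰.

T² = T (a projection; rank 1, trace 1), so T⁴⁰ = T.

[[-9, -30], [3, 10]]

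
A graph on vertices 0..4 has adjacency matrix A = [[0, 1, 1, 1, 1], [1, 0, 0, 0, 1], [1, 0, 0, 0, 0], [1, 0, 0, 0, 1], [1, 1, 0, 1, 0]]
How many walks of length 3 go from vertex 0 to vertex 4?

The number of length-3 walks from vertex 0 to vertex 4 is entry (0,4) of A³, where A is the adjacency matrix.
A² = [[4, 1, 0, 1, 2], [1, 2, 1, 2, 1], [0, 1, 1, 1, 1], [1, 2, 1, 2, 1], [2, 1, 1, 1, 3]]
A³ = [[4, 6, 4, 6, 6], [6, 2, 1, 2, 5], [4, 1, 0, 1, 2], [6, 2, 1, 2, 5], [6, 5, 2, 5, 4]]

6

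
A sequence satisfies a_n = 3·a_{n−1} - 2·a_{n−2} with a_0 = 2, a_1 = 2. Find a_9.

With companion matrix M = [[3, -2], [1, 0]], [a_n, a_{n−1}]ᵀ = M·[a_{n−1}, a_{n−2}]ᵀ, so [a_9, a_8]ᵀ = M⁸·[a_1, a_0]ᵀ.
M⁸ = [[511, -510], [255, -254]], giving [a_9, a_8]ᵀ = [[2], [2]].

2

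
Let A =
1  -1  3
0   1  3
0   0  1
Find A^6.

A = I + N where N = [[0, -1, 3], [0, 0, 3], [0, 0, 0]] is strictly upper-triangular, so N^3 = 0.
(I + N)^6 = I + 6·N + 15·N^2 = [[1, -6, -27], [0, 1, 18], [0, 0, 1]].

[[1, -6, -27], [0, 1, 18], [0, 0, 1]]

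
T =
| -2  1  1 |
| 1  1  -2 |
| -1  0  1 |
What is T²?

[[4, -1, -3], [1, 2, -3], [1, -1, 0]]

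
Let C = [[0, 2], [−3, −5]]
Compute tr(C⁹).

tr C = −5 and det C = 6, so the characteristic polynomial is λ² − (−5)λ + (6) with roots −2 and −3.
Eigenvectors give P = [[−1, −2], [1, 3]] with P⁻¹ = [[−3, −2], [1, 1]], and C = P·diag(−2, −3)·P⁻¹.
Then C⁹ = P·diag(−512, −19683)·P⁻¹ = [[512, 39366], [−512, −59049]] · [[−3, −2], [1, 1]] = [[37830, 38342], [−57513, −58025]].

−20195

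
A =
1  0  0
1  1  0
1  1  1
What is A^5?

A = I + N where N = [[0, 0, 0], [1, 0, 0], [1, 1, 0]] is strictly lower-triangular, so N^3 = 0.
(I + N)^5 = I + 5·N + 10·N^2 = [[1, 0, 0], [5, 1, 0], [15, 5, 1]].

[[1, 0, 0], [5, 1, 0], [15, 5, 1]]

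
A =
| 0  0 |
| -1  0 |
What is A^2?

A is strictly triangular, hence nilpotent: A^2 = 0, so A^2 = 0.

[[0, 0], [0, 0]]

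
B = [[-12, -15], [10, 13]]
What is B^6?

[[-1266, -1995], [1330, 2059]]

tr B = 1 and det B = -6, so the characteristic polynomial is λ² − (1)λ + (-6) with roots -2 and 3.
Eigenvectors give P = [[3, -1], [-2, 1]] with P⁻¹ = [[1, 1], [2, 3]], and B = P·diag(-2, 3)·P⁻¹.
Then B^6 = P·diag(64, 729)·P⁻¹ = [[192, -729], [-128, 729]] · [[1, 1], [2, 3]] = [[-1266, -1995], [1330, 2059]].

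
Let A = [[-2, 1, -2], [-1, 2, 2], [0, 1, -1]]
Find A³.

[[-4, 7, -18], [-5, 14, 6], [1, 4, 1]]

A² = [[3, -2, 8], [0, 5, 4], [-1, 1, 3]]
A³ = [[-4, 7, -18], [-5, 14, 6], [1, 4, 1]]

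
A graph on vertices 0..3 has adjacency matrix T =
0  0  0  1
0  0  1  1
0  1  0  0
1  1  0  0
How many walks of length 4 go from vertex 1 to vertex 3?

The number of length-4 walks from vertex 1 to vertex 3 is entry (1,3) of T^4, where T is the adjacency matrix.
T^2 = [[1, 1, 0, 0], [1, 2, 0, 0], [0, 0, 1, 1], [0, 0, 1, 2]]
T^3 = [[0, 0, 1, 2], [0, 0, 2, 3], [1, 2, 0, 0], [2, 3, 0, 0]]
T^4 = [[2, 3, 0, 0], [3, 5, 0, 0], [0, 0, 2, 3], [0, 0, 3, 5]]

0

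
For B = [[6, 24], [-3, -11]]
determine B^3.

[[144, 456], [-57, -179]]

tr B = -5 and det B = 6, so the characteristic polynomial is λ² − (-5)λ + (6) with roots -2 and -3.
Eigenvectors give P = [[-3, -8], [1, 3]] with P⁻¹ = [[-3, -8], [1, 3]], and B = P·diag(-2, -3)·P⁻¹.
Then B^3 = P·diag(-8, -27)·P⁻¹ = [[24, 216], [-8, -81]] · [[-3, -8], [1, 3]] = [[144, 456], [-57, -179]].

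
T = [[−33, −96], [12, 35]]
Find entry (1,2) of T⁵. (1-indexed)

tr T = 2 and det T = −3, so the characteristic polynomial is λ² − (2)λ + (−3) with roots −1 and 3.
Eigenvectors give P = [[−3, 8], [1, −3]] with P⁻¹ = [[−3, −8], [−1, −3]], and T = P·diag(−1, 3)·P⁻¹.
Then T⁵ = P·diag(−1, 243)·P⁻¹ = [[3, 1944], [−1, −729]] · [[−3, −8], [−1, −3]] = [[−1953, −5856], [732, 2195]].

−5856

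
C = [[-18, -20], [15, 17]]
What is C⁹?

tr C = -1 and det C = -6, so the characteristic polynomial is λ² − (-1)λ + (-6) with roots 2 and -3.
Eigenvectors give P = [[1, 4], [-1, -3]] with P⁻¹ = [[-3, -4], [1, 1]], and C = P·diag(2, -3)·P⁻¹.
Then C⁹ = P·diag(512, -19683)·P⁻¹ = [[512, -78732], [-512, 59049]] · [[-3, -4], [1, 1]] = [[-80268, -80780], [60585, 61097]].

[[-80268, -80780], [60585, 61097]]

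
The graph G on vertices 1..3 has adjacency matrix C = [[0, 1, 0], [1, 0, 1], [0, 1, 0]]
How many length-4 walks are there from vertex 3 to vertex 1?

2

The number of length-4 walks from vertex 3 to vertex 1 is entry (3,1) of C^4, where C is the adjacency matrix.
C^2 = [[1, 0, 1], [0, 2, 0], [1, 0, 1]]
C^3 = [[0, 2, 0], [2, 0, 2], [0, 2, 0]]
C^4 = [[2, 0, 2], [0, 4, 0], [2, 0, 2]]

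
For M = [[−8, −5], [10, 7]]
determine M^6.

[[1394, 665], [−1330, −601]]

tr M = −1 and det M = −6, so the characteristic polynomial is λ² − (−1)λ + (−6) with roots 2 and −3.
Eigenvectors give P = [[−1, 1], [2, −1]] with P⁻¹ = [[1, 1], [2, 1]], and M = P·diag(2, −3)·P⁻¹.
Then M^6 = P·diag(64, 729)·P⁻¹ = [[−64, 729], [128, −729]] · [[1, 1], [2, 1]] = [[1394, 665], [−1330, −601]].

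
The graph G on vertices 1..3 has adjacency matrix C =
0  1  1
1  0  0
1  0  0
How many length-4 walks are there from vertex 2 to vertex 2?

2

The number of length-4 walks from vertex 2 to vertex 2 is entry (2,2) of C⁴, where C is the adjacency matrix.
C² = [[2, 0, 0], [0, 1, 1], [0, 1, 1]]
C³ = [[0, 2, 2], [2, 0, 0], [2, 0, 0]]
C⁴ = [[4, 0, 0], [0, 2, 2], [0, 2, 2]]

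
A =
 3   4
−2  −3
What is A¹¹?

[[3, 4], [−2, −3]]

A² = I (check: tr A = 0 and det A = −1), so A¹¹ = A since 11 is odd.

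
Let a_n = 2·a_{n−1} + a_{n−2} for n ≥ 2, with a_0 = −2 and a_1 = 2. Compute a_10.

With companion matrix B = [[2, 1], [1, 0]], [a_n, a_{n−1}]ᵀ = B·[a_{n−1}, a_{n−2}]ᵀ, so [a_10, a_9]ᵀ = B⁹·[a_1, a_0]ᵀ.
B⁹ = [[2378, 985], [985, 408]], giving [a_10, a_9]ᵀ = [[2786], [1154]].

2786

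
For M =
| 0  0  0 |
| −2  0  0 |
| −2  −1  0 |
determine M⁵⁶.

M is strictly triangular, hence nilpotent: M³ = 0, so M⁵⁶ = 0.

[[0, 0, 0], [0, 0, 0], [0, 0, 0]]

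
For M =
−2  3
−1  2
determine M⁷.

[[−2, 3], [−1, 2]]

M² = I (check: tr M = 0 and det M = −1), so M⁷ = M since 7 is odd.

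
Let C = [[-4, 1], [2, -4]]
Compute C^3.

[[-88, 50], [100, -88]]

C^2 = [[18, -8], [-16, 18]]
C^3 = [[-88, 50], [100, -88]]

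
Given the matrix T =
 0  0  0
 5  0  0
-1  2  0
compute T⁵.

T is strictly triangular, hence nilpotent: T³ = 0, so T⁵ = 0.

[[0, 0, 0], [0, 0, 0], [0, 0, 0]]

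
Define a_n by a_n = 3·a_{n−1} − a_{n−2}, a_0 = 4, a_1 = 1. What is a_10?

With companion matrix Q = [[3, −1], [1, 0]], [a_n, a_{n−1}]ᵀ = Q·[a_{n−1}, a_{n−2}]ᵀ, so [a_10, a_9]ᵀ = Q⁹·[a_1, a_0]ᵀ.
Q⁹ = [[6765, −2584], [2584, −987]], giving [a_10, a_9]ᵀ = [[−3571], [−1364]].

−3571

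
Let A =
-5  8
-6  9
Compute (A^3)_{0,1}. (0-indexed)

tr A = 4 and det A = 3, so the characteristic polynomial is λ² − (4)λ + (3) with roots 3 and 1.
Eigenvectors give P = [[-1, -4], [-1, -3]] with P⁻¹ = [[3, -4], [-1, 1]], and A = P·diag(3, 1)·P⁻¹.
Then A^3 = P·diag(27, 1)·P⁻¹ = [[-27, -4], [-27, -3]] · [[3, -4], [-1, 1]] = [[-77, 104], [-78, 105]].

104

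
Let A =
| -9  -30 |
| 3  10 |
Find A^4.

[[-9, -30], [3, 10]]

A² = A (a projection; rank 1, trace 1), so A^4 = A.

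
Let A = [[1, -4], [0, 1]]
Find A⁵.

A = I + N where N = [[0, -4], [0, 0]] is strictly upper-triangular, so N² = 0.
(I + N)⁵ = I + 5·N = [[1, -20], [0, 1]].

[[1, -20], [0, 1]]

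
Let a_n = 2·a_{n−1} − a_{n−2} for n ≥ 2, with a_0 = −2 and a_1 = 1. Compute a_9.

25

With companion matrix M = [[2, −1], [1, 0]], [a_n, a_{n−1}]ᵀ = M·[a_{n−1}, a_{n−2}]ᵀ, so [a_9, a_8]ᵀ = M⁸·[a_1, a_0]ᵀ.
M⁸ = [[9, −8], [8, −7]], giving [a_9, a_8]ᵀ = [[25], [22]].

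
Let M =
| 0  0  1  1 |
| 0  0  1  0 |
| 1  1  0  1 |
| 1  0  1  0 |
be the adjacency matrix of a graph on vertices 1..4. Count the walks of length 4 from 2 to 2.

The number of length-4 walks from vertex 2 to vertex 2 is entry (2,2) of M^4, where M is the adjacency matrix.
M^2 = [[2, 1, 1, 1], [1, 1, 0, 1], [1, 0, 3, 1], [1, 1, 1, 2]]
M^3 = [[2, 1, 4, 3], [1, 0, 3, 1], [4, 3, 2, 4], [3, 1, 4, 2]]
M^4 = [[7, 4, 6, 6], [4, 3, 2, 4], [6, 2, 11, 6], [6, 4, 6, 7]]

3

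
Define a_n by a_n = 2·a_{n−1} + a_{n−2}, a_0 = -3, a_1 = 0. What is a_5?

With companion matrix B = [[2, 1], [1, 0]], [a_n, a_{n−1}]ᵀ = B·[a_{n−1}, a_{n−2}]ᵀ, so [a_5, a_4]ᵀ = B⁴·[a_1, a_0]ᵀ.
B⁴ = [[29, 12], [12, 5]], giving [a_5, a_4]ᵀ = [[-36], [-15]].

-36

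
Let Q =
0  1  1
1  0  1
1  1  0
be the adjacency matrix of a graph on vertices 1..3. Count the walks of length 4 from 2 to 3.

5

The number of length-4 walks from vertex 2 to vertex 3 is entry (2,3) of Q⁴, where Q is the adjacency matrix.
Q² = [[2, 1, 1], [1, 2, 1], [1, 1, 2]]
Q³ = [[2, 3, 3], [3, 2, 3], [3, 3, 2]]
Q⁴ = [[6, 5, 5], [5, 6, 5], [5, 5, 6]]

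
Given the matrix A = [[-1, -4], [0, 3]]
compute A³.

A² = [[1, -8], [0, 9]]
A³ = [[-1, -28], [0, 27]]

[[-1, -28], [0, 27]]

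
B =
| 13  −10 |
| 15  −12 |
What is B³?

tr B = 1 and det B = −6, so the characteristic polynomial is λ² − (1)λ + (−6) with roots −2 and 3.
Eigenvectors give P = [[−2, 1], [−3, 1]] with P⁻¹ = [[1, −1], [3, −2]], and B = P·diag(−2, 3)·P⁻¹.
Then B³ = P·diag(−8, 27)·P⁻¹ = [[16, 27], [24, 27]] · [[1, −1], [3, −2]] = [[97, −70], [105, −78]].

[[97, −70], [105, −78]]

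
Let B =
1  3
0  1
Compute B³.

[[1, 9], [0, 1]]

B = I + N where N = [[0, 3], [0, 0]] is strictly upper-triangular, so N² = 0.
(I + N)³ = I + 3·N = [[1, 9], [0, 1]].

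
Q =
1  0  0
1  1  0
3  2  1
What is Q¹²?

Q = I + N where N = [[0, 0, 0], [1, 0, 0], [3, 2, 0]] is strictly lower-triangular, so N³ = 0.
(I + N)¹² = I + 12·N + 66·N² = [[1, 0, 0], [12, 1, 0], [168, 24, 1]].

[[1, 0, 0], [12, 1, 0], [168, 24, 1]]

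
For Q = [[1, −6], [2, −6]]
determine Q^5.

[[601, −1266], [422, −876]]

tr Q = −5 and det Q = 6, so the characteristic polynomial is λ² − (−5)λ + (6) with roots −3 and −2.
Eigenvectors give P = [[−3, 2], [−2, 1]] with P⁻¹ = [[1, −2], [2, −3]], and Q = P·diag(−3, −2)·P⁻¹.
Then Q^5 = P·diag(−243, −32)·P⁻¹ = [[729, −64], [486, −32]] · [[1, −2], [2, −3]] = [[601, −1266], [422, −876]].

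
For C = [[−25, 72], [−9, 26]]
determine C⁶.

tr C = 1 and det C = −2, so the characteristic polynomial is λ² − (1)λ + (−2) with roots 2 and −1.
Eigenvectors give P = [[−8, 3], [−3, 1]] with P⁻¹ = [[1, −3], [3, −8]], and C = P·diag(2, −1)·P⁻¹.
Then C⁶ = P·diag(64, 1)·P⁻¹ = [[−512, 3], [−192, 1]] · [[1, −3], [3, −8]] = [[−503, 1512], [−189, 568]].

[[−503, 1512], [−189, 568]]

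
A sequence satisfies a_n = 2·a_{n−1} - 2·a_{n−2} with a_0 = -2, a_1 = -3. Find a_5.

With companion matrix M = [[2, -2], [1, 0]], [a_n, a_{n−1}]ᵀ = M·[a_{n−1}, a_{n−2}]ᵀ, so [a_5, a_4]ᵀ = M⁴·[a_1, a_0]ᵀ.
M⁴ = [[-4, 0], [0, -4]], giving [a_5, a_4]ᵀ = [[12], [8]].

12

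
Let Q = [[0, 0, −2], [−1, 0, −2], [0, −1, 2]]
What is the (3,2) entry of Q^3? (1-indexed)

Q^2 = [[0, 2, −4], [0, 2, −2], [1, −2, 6]]
Q^3 = [[−2, 4, −12], [−2, 2, −8], [2, −6, 14]]

−6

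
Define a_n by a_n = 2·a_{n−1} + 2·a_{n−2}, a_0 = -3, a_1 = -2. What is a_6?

-504

With companion matrix M = [[2, 2], [1, 0]], [a_n, a_{n−1}]ᵀ = M·[a_{n−1}, a_{n−2}]ᵀ, so [a_6, a_5]ᵀ = M⁵·[a_1, a_0]ᵀ.
M⁵ = [[120, 88], [44, 32]], giving [a_6, a_5]ᵀ = [[-504], [-184]].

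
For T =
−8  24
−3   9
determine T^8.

[[−8, 24], [−3, 9]]

T² = T (a projection; rank 1, trace 1), so T^8 = T.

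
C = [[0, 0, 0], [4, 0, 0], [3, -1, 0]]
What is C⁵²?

[[0, 0, 0], [0, 0, 0], [0, 0, 0]]

C is strictly triangular, hence nilpotent: C³ = 0, so C⁵² = 0.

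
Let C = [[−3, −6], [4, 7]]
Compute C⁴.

tr C = 4 and det C = 3, so the characteristic polynomial is λ² − (4)λ + (3) with roots 1 and 3.
Eigenvectors give P = [[3, 1], [−2, −1]] with P⁻¹ = [[1, 1], [−2, −3]], and C = P·diag(1, 3)·P⁻¹.
Then C⁴ = P·diag(1, 81)·P⁻¹ = [[3, 81], [−2, −81]] · [[1, 1], [−2, −3]] = [[−159, −240], [160, 241]].

[[−159, −240], [160, 241]]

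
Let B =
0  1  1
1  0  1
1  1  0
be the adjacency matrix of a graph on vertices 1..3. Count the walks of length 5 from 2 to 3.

The number of length-5 walks from vertex 2 to vertex 3 is entry (2,3) of B⁵, where B is the adjacency matrix.
B² = [[2, 1, 1], [1, 2, 1], [1, 1, 2]]
B³ = [[2, 3, 3], [3, 2, 3], [3, 3, 2]]
B⁴ = [[6, 5, 5], [5, 6, 5], [5, 5, 6]]
B⁵ = [[10, 11, 11], [11, 10, 11], [11, 11, 10]]

11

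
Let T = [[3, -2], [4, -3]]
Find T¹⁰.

[[1, 0], [0, 1]]

T² = I (check: tr T = 0 and det T = -1), so T¹⁰ = I since 10 is even.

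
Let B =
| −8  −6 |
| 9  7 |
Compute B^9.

[[−1538, −1026], [1539, 1027]]

tr B = −1 and det B = −2, so the characteristic polynomial is λ² − (−1)λ + (−2) with roots −2 and 1.
Eigenvectors give P = [[−1, −2], [1, 3]] with P⁻¹ = [[−3, −2], [1, 1]], and B = P·diag(−2, 1)·P⁻¹.
Then B^9 = P·diag(−512, 1)·P⁻¹ = [[512, −2], [−512, 3]] · [[−3, −2], [1, 1]] = [[−1538, −1026], [1539, 1027]].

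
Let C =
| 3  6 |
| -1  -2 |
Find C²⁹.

C² = C (a projection; rank 1, trace 1), so C²⁹ = C.

[[3, 6], [-1, -2]]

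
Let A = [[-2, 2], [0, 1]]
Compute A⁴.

[[16, -10], [0, 1]]

A² = [[4, -2], [0, 1]]
A³ = [[-8, 6], [0, 1]]
A⁴ = [[16, -10], [0, 1]]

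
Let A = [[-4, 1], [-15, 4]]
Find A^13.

A² = I (check: tr A = 0 and det A = -1), so A^13 = A since 13 is odd.

[[-4, 1], [-15, 4]]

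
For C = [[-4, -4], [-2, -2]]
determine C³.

C² = [[24, 24], [12, 12]]
C³ = [[-144, -144], [-72, -72]]

[[-144, -144], [-72, -72]]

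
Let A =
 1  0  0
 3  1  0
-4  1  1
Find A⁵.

[[1, 0, 0], [15, 1, 0], [10, 5, 1]]

A = I + N where N = [[0, 0, 0], [3, 0, 0], [-4, 1, 0]] is strictly lower-triangular, so N³ = 0.
(I + N)⁵ = I + 5·N + 10·N² = [[1, 0, 0], [15, 1, 0], [10, 5, 1]].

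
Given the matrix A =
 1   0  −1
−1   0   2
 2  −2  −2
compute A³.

[[−1, −2, 3], [1, 6, −5], [−8, 4, 12]]

A² = [[−1, 2, 1], [3, −4, −3], [0, 4, −2]]
A³ = [[−1, −2, 3], [1, 6, −5], [−8, 4, 12]]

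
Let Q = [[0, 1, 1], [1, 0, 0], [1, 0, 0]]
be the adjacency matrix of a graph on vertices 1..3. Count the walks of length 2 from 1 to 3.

The number of length-2 walks from vertex 1 to vertex 3 is entry (1,3) of Q^2, where Q is the adjacency matrix.
Q^2 = [[2, 0, 0], [0, 1, 1], [0, 1, 1]]

0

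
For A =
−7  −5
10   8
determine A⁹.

tr A = 1 and det A = −6, so the characteristic polynomial is λ² − (1)λ + (−6) with roots −2 and 3.
Eigenvectors give P = [[−1, −1], [1, 2]] with P⁻¹ = [[−2, −1], [1, 1]], and A = P·diag(−2, 3)·P⁻¹.
Then A⁹ = P·diag(−512, 19683)·P⁻¹ = [[512, −19683], [−512, 39366]] · [[−2, −1], [1, 1]] = [[−20707, −20195], [40390, 39878]].

[[−20707, −20195], [40390, 39878]]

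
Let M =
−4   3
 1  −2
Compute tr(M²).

26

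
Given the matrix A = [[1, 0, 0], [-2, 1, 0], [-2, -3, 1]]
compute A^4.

[[1, 0, 0], [-8, 1, 0], [28, -12, 1]]

A = I + N where N = [[0, 0, 0], [-2, 0, 0], [-2, -3, 0]] is strictly lower-triangular, so N^3 = 0.
(I + N)^4 = I + 4·N + 6·N^2 = [[1, 0, 0], [-8, 1, 0], [28, -12, 1]].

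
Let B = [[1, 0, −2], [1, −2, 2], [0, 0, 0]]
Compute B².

[[1, 0, −2], [−1, 4, −6], [0, 0, 0]]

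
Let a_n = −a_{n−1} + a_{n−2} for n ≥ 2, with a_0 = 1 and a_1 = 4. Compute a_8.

With companion matrix C = [[−1, 1], [1, 0]], [a_n, a_{n−1}]ᵀ = C·[a_{n−1}, a_{n−2}]ᵀ, so [a_8, a_7]ᵀ = C⁷·[a_1, a_0]ᵀ.
C⁷ = [[−21, 13], [13, −8]], giving [a_8, a_7]ᵀ = [[−71], [44]].

−71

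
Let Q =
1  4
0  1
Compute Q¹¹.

Q = I + N where N = [[0, 4], [0, 0]] is strictly upper-triangular, so N² = 0.
(I + N)¹¹ = I + 11·N = [[1, 44], [0, 1]].

[[1, 44], [0, 1]]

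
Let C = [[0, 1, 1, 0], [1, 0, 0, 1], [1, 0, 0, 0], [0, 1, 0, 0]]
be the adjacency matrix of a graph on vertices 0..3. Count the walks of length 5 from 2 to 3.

The number of length-5 walks from vertex 2 to vertex 3 is entry (2,3) of C^5, where C is the adjacency matrix.
C^2 = [[2, 0, 0, 1], [0, 2, 1, 0], [0, 1, 1, 0], [1, 0, 0, 1]]
C^3 = [[0, 3, 2, 0], [3, 0, 0, 2], [2, 0, 0, 1], [0, 2, 1, 0]]
C^4 = [[5, 0, 0, 3], [0, 5, 3, 0], [0, 3, 2, 0], [3, 0, 0, 2]]
C^5 = [[0, 8, 5, 0], [8, 0, 0, 5], [5, 0, 0, 3], [0, 5, 3, 0]]

3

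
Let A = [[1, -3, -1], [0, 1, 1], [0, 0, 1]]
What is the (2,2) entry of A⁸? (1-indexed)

1

A = I + N where N = [[0, -3, -1], [0, 0, 1], [0, 0, 0]] is strictly upper-triangular, so N³ = 0.
(I + N)⁸ = I + 8·N + 28·N² = [[1, -24, -92], [0, 1, 8], [0, 0, 1]].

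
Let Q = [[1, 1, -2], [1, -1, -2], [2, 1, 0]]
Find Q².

[[-2, -2, -4], [-4, 0, 0], [3, 1, -6]]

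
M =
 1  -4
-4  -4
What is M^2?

[[17, 12], [12, 32]]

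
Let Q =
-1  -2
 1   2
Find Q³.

Q² = Q (a projection; rank 1, trace 1), so Q³ = Q.

[[-1, -2], [1, 2]]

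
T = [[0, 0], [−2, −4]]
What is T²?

[[0, 0], [8, 16]]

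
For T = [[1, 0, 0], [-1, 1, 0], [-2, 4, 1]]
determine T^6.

T = I + N where N = [[0, 0, 0], [-1, 0, 0], [-2, 4, 0]] is strictly lower-triangular, so N^3 = 0.
(I + N)^6 = I + 6·N + 15·N^2 = [[1, 0, 0], [-6, 1, 0], [-72, 24, 1]].

[[1, 0, 0], [-6, 1, 0], [-72, 24, 1]]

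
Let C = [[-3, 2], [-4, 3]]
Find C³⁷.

C² = I (check: tr C = 0 and det C = -1), so C³⁷ = C since 37 is odd.

[[-3, 2], [-4, 3]]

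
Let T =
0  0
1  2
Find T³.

[[0, 0], [4, 8]]

T² = [[0, 0], [2, 4]]
T³ = [[0, 0], [4, 8]]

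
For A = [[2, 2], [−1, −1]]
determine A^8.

[[2, 2], [−1, −1]]

A² = A (a projection; rank 1, trace 1), so A^8 = A.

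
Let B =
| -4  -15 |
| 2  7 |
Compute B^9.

[[-2554, -7665], [1022, 3067]]

tr B = 3 and det B = 2, so the characteristic polynomial is λ² − (3)λ + (2) with roots 1 and 2.
Eigenvectors give P = [[-3, 5], [1, -2]] with P⁻¹ = [[-2, -5], [-1, -3]], and B = P·diag(1, 2)·P⁻¹.
Then B^9 = P·diag(1, 512)·P⁻¹ = [[-3, 2560], [1, -1024]] · [[-2, -5], [-1, -3]] = [[-2554, -7665], [1022, 3067]].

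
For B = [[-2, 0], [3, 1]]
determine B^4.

[[16, 0], [-15, 1]]

tr B = -1 and det B = -2, so the characteristic polynomial is λ² − (-1)λ + (-2) with roots -2 and 1.
Eigenvectors give P = [[-1, 0], [1, 1]] with P⁻¹ = [[-1, 0], [1, 1]], and B = P·diag(-2, 1)·P⁻¹.
Then B^4 = P·diag(16, 1)·P⁻¹ = [[-16, 0], [16, 1]] · [[-1, 0], [1, 1]] = [[16, 0], [-15, 1]].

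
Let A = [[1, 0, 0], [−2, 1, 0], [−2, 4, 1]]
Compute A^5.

[[1, 0, 0], [−10, 1, 0], [−90, 20, 1]]

A = I + N where N = [[0, 0, 0], [−2, 0, 0], [−2, 4, 0]] is strictly lower-triangular, so N^3 = 0.
(I + N)^5 = I + 5·N + 10·N^2 = [[1, 0, 0], [−10, 1, 0], [−90, 20, 1]].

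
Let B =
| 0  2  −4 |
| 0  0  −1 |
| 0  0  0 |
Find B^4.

[[0, 0, 0], [0, 0, 0], [0, 0, 0]]

B is strictly triangular, hence nilpotent: B^3 = 0, so B^4 = 0.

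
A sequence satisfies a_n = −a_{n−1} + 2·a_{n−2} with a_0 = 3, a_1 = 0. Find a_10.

1026

With companion matrix M = [[−1, 2], [1, 0]], [a_n, a_{n−1}]ᵀ = M·[a_{n−1}, a_{n−2}]ᵀ, so [a_10, a_9]ᵀ = M⁹·[a_1, a_0]ᵀ.
M⁹ = [[−341, 342], [171, −170]], giving [a_10, a_9]ᵀ = [[1026], [−510]].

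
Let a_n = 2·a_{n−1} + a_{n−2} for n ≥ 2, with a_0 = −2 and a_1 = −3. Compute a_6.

−268

With companion matrix Q = [[2, 1], [1, 0]], [a_n, a_{n−1}]ᵀ = Q·[a_{n−1}, a_{n−2}]ᵀ, so [a_6, a_5]ᵀ = Q⁵·[a_1, a_0]ᵀ.
Q⁵ = [[70, 29], [29, 12]], giving [a_6, a_5]ᵀ = [[−268], [−111]].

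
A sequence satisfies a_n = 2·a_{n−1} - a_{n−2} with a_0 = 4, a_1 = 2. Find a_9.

With companion matrix Q = [[2, -1], [1, 0]], [a_n, a_{n−1}]ᵀ = Q·[a_{n−1}, a_{n−2}]ᵀ, so [a_9, a_8]ᵀ = Q⁸·[a_1, a_0]ᵀ.
Q⁸ = [[9, -8], [8, -7]], giving [a_9, a_8]ᵀ = [[-14], [-12]].

-14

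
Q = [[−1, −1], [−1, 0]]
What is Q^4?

[[5, 3], [3, 2]]

Q^2 = [[2, 1], [1, 1]]
Q^3 = [[−3, −2], [−2, −1]]
Q^4 = [[5, 3], [3, 2]]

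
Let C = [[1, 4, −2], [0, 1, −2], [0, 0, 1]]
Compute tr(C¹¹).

3

C = I + N where N = [[0, 4, −2], [0, 0, −2], [0, 0, 0]] is strictly upper-triangular, so N³ = 0.
(I + N)¹¹ = I + 11·N + 55·N² = [[1, 44, −462], [0, 1, −22], [0, 0, 1]].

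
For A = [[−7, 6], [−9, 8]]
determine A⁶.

tr A = 1 and det A = −2, so the characteristic polynomial is λ² − (1)λ + (−2) with roots 2 and −1.
Eigenvectors give P = [[−2, 1], [−3, 1]] with P⁻¹ = [[1, −1], [3, −2]], and A = P·diag(2, −1)·P⁻¹.
Then A⁶ = P·diag(64, 1)·P⁻¹ = [[−128, 1], [−192, 1]] · [[1, −1], [3, −2]] = [[−125, 126], [−189, 190]].

[[−125, 126], [−189, 190]]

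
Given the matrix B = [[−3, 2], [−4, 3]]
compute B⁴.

[[1, 0], [0, 1]]

B² = I (check: tr B = 0 and det B = −1), so B⁴ = I since 4 is even.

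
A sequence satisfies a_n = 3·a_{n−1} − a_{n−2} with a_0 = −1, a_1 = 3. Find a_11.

With companion matrix C = [[3, −1], [1, 0]], [a_n, a_{n−1}]ᵀ = C·[a_{n−1}, a_{n−2}]ᵀ, so [a_11, a_10]ᵀ = C^10·[a_1, a_0]ᵀ.
C^10 = [[17711, −6765], [6765, −2584]], giving [a_11, a_10]ᵀ = [[59898], [22879]].

59898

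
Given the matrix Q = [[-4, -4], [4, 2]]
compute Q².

[[0, 8], [-8, -12]]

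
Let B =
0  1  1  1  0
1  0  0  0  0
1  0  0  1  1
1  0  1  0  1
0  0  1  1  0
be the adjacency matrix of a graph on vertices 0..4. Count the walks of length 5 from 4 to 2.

31

The number of length-5 walks from vertex 4 to vertex 2 is entry (4,2) of B⁵, where B is the adjacency matrix.
B² = [[3, 0, 1, 1, 2], [0, 1, 1, 1, 0], [1, 1, 3, 2, 1], [1, 1, 2, 3, 1], [2, 0, 1, 1, 2]]
B³ = [[2, 3, 6, 6, 2], [3, 0, 1, 1, 2], [6, 1, 4, 5, 5], [6, 1, 5, 4, 5], [2, 2, 5, 5, 2]]
B⁴ = [[15, 2, 10, 10, 12], [2, 3, 6, 6, 2], [10, 6, 16, 15, 9], [10, 6, 15, 16, 9], [12, 2, 9, 9, 10]]
B⁵ = [[22, 15, 37, 37, 20], [15, 2, 10, 10, 12], [37, 10, 34, 35, 31], [37, 10, 35, 34, 31], [20, 12, 31, 31, 18]]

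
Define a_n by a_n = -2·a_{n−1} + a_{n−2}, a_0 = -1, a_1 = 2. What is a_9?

2378

With companion matrix C = [[-2, 1], [1, 0]], [a_n, a_{n−1}]ᵀ = C·[a_{n−1}, a_{n−2}]ᵀ, so [a_9, a_8]ᵀ = C^8·[a_1, a_0]ᵀ.
C^8 = [[985, -408], [-408, 169]], giving [a_9, a_8]ᵀ = [[2378], [-985]].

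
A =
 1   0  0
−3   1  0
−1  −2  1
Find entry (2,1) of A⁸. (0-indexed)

−16

A = I + N where N = [[0, 0, 0], [−3, 0, 0], [−1, −2, 0]] is strictly lower-triangular, so N³ = 0.
(I + N)⁸ = I + 8·N + 28·N² = [[1, 0, 0], [−24, 1, 0], [160, −16, 1]].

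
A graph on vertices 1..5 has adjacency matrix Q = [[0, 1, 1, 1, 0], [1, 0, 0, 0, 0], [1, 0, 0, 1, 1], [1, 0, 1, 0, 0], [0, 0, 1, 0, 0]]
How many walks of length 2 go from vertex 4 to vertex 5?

The number of length-2 walks from vertex 4 to vertex 5 is entry (4,5) of Q^2, where Q is the adjacency matrix.
Q^2 = [[3, 0, 1, 1, 1], [0, 1, 1, 1, 0], [1, 1, 3, 1, 0], [1, 1, 1, 2, 1], [1, 0, 0, 1, 1]]

1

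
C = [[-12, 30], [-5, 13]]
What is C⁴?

[[-114, 390], [-65, 211]]

tr C = 1 and det C = -6, so the characteristic polynomial is λ² − (1)λ + (-6) with roots 3 and -2.
Eigenvectors give P = [[2, -3], [1, -1]] with P⁻¹ = [[-1, 3], [-1, 2]], and C = P·diag(3, -2)·P⁻¹.
Then C⁴ = P·diag(81, 16)·P⁻¹ = [[162, -48], [81, -16]] · [[-1, 3], [-1, 2]] = [[-114, 390], [-65, 211]].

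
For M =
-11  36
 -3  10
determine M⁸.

[[1021, -3060], [255, -764]]

tr M = -1 and det M = -2, so the characteristic polynomial is λ² − (-1)λ + (-2) with roots -2 and 1.
Eigenvectors give P = [[-4, -3], [-1, -1]] with P⁻¹ = [[-1, 3], [1, -4]], and M = P·diag(-2, 1)·P⁻¹.
Then M⁸ = P·diag(256, 1)·P⁻¹ = [[-1024, -3], [-256, -1]] · [[-1, 3], [1, -4]] = [[1021, -3060], [255, -764]].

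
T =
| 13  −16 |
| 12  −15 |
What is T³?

[[85, −112], [84, −111]]

tr T = −2 and det T = −3, so the characteristic polynomial is λ² − (−2)λ + (−3) with roots 1 and −3.
Eigenvectors give P = [[4, 1], [3, 1]] with P⁻¹ = [[1, −1], [−3, 4]], and T = P·diag(1, −3)·P⁻¹.
Then T³ = P·diag(1, −27)·P⁻¹ = [[4, −27], [3, −27]] · [[1, −1], [−3, 4]] = [[85, −112], [84, −111]].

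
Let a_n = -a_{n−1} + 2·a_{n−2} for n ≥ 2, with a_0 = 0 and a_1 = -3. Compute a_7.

With companion matrix T = [[-1, 2], [1, 0]], [a_n, a_{n−1}]ᵀ = T·[a_{n−1}, a_{n−2}]ᵀ, so [a_7, a_6]ᵀ = T⁶·[a_1, a_0]ᵀ.
T⁶ = [[43, -42], [-21, 22]], giving [a_7, a_6]ᵀ = [[-129], [63]].

-129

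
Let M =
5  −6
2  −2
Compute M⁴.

[[61, −90], [30, −44]]

tr M = 3 and det M = 2, so the characteristic polynomial is λ² − (3)λ + (2) with roots 1 and 2.
Eigenvectors give P = [[3, 2], [2, 1]] with P⁻¹ = [[−1, 2], [2, −3]], and M = P·diag(1, 2)·P⁻¹.
Then M⁴ = P·diag(1, 16)·P⁻¹ = [[3, 32], [2, 16]] · [[−1, 2], [2, −3]] = [[61, −90], [30, −44]].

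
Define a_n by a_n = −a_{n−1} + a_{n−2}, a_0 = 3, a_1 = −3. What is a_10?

267

With companion matrix T = [[−1, 1], [1, 0]], [a_n, a_{n−1}]ᵀ = T·[a_{n−1}, a_{n−2}]ᵀ, so [a_10, a_9]ᵀ = T⁹·[a_1, a_0]ᵀ.
T⁹ = [[−55, 34], [34, −21]], giving [a_10, a_9]ᵀ = [[267], [−165]].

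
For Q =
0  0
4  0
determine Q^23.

Q is strictly triangular, hence nilpotent: Q^2 = 0, so Q^23 = 0.

[[0, 0], [0, 0]]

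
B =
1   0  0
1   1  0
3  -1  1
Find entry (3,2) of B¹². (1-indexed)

B = I + N where N = [[0, 0, 0], [1, 0, 0], [3, -1, 0]] is strictly lower-triangular, so N³ = 0.
(I + N)¹² = I + 12·N + 66·N² = [[1, 0, 0], [12, 1, 0], [-30, -12, 1]].

-12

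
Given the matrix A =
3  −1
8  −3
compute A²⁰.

[[1, 0], [0, 1]]

A² = I (check: tr A = 0 and det A = −1), so A²⁰ = I since 20 is even.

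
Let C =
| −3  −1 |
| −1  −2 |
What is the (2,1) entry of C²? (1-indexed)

5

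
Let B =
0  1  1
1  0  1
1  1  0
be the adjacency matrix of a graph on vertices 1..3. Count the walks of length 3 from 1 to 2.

3

The number of length-3 walks from vertex 1 to vertex 2 is entry (1,2) of B³, where B is the adjacency matrix.
B² = [[2, 1, 1], [1, 2, 1], [1, 1, 2]]
B³ = [[2, 3, 3], [3, 2, 3], [3, 3, 2]]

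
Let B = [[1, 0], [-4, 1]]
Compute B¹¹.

[[1, 0], [-44, 1]]

B = I + N where N = [[0, 0], [-4, 0]] is strictly lower-triangular, so N² = 0.
(I + N)¹¹ = I + 11·N = [[1, 0], [-44, 1]].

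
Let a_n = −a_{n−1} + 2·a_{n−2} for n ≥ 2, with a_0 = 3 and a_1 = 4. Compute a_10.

With companion matrix C = [[−1, 2], [1, 0]], [a_n, a_{n−1}]ᵀ = C·[a_{n−1}, a_{n−2}]ᵀ, so [a_10, a_9]ᵀ = C^9·[a_1, a_0]ᵀ.
C^9 = [[−341, 342], [171, −170]], giving [a_10, a_9]ᵀ = [[−338], [174]].

−338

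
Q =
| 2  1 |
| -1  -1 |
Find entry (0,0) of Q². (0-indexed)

3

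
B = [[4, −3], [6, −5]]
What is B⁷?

[[130, −129], [258, −257]]

tr B = −1 and det B = −2, so the characteristic polynomial is λ² − (−1)λ + (−2) with roots −2 and 1.
Eigenvectors give P = [[−1, 1], [−2, 1]] with P⁻¹ = [[1, −1], [2, −1]], and B = P·diag(−2, 1)·P⁻¹.
Then B⁷ = P·diag(−128, 1)·P⁻¹ = [[128, 1], [256, 1]] · [[1, −1], [2, −1]] = [[130, −129], [258, −257]].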